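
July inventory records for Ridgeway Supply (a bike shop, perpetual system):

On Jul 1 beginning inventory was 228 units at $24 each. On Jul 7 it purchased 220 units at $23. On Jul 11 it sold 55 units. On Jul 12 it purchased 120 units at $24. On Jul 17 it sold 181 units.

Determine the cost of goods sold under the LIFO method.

Jul 11, 55 sold [LIFO — newest first]: 55 @ $23 = $1,265
Jul 17, 181 sold [LIFO — newest first]: 120 @ $24 + 61 @ $23 = $4,283
Total COGS = $1,265 + $4,283 = $5,548
Ending inventory: 228 @ $24 + 104 @ $23 = $7,864
Check: goods available $13,412 = COGS $5,548 + ending $7,864

COGS = $5,548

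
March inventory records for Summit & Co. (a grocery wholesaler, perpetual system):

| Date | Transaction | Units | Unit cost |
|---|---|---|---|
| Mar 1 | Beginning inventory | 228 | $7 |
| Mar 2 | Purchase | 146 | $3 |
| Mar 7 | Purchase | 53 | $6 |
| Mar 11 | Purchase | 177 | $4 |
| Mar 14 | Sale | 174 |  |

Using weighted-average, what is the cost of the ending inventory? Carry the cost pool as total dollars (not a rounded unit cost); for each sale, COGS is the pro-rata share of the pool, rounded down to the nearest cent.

Ending inventory = $2,178.48

After Mar 1: 228 on hand, pool $1,596.00 (≈ $7.0000 each)
After Mar 2: 374 on hand, pool $2,034.00 (≈ $5.4385 each)
After Mar 7: 427 on hand, pool $2,352.00 (≈ $5.5082 each)
After Mar 11: 604 on hand, pool $3,060.00 (≈ $5.0662 each)
Mar 14, sell 174: 174/604 × $3,060.00 → $881.52
Ending inventory (cost pool remaining) = $2,178.48
Check: goods available $3,060.00 = COGS $881.52 + ending $2,178.48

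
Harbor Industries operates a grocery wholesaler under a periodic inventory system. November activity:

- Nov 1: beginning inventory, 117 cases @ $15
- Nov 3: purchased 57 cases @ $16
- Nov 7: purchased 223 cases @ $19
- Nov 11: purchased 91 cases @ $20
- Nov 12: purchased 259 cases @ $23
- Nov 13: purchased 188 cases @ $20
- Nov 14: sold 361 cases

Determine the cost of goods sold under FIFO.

COGS = $6,220

Nov 14, 361 sold [FIFO — oldest first]: 117 @ $15 + 57 @ $16 + 187 @ $19 = $6,220
Ending inventory: 36 @ $19 + 91 @ $20 + 259 @ $23 + 188 @ $20 = $12,221
Check: goods available $18,441 = COGS $6,220 + ending $12,221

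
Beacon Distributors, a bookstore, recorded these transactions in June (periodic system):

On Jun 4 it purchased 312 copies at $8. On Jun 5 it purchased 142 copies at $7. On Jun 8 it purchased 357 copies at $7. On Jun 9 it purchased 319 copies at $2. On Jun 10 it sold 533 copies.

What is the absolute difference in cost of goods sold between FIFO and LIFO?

$1,907

FIFO COGS: 312 @ $8 + 142 @ $7 + 79 @ $7 = $4,043
LIFO COGS: 319 @ $2 + 214 @ $7 = $2,136
Difference = |$4,043 − $2,136| = $1,907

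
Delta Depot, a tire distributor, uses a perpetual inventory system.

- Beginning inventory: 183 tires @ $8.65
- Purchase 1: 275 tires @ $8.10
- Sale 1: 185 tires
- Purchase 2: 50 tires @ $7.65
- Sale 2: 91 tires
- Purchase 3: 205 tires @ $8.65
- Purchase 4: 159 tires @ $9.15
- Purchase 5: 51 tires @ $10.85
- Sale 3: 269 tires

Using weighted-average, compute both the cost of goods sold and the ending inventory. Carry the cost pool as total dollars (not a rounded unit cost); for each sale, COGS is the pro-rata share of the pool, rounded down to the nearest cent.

After Beginning: 183 on hand, pool $1,582.95 (≈ $8.6500 each)
After Purchase 1: 458 on hand, pool $3,810.45 (≈ $8.3198 each)
Sale 1, sell 185: 185/458 × $3,810.45 → $1,539.15
After Purchase 2: 323 on hand, pool $2,653.80 (≈ $8.2161 each)
Sale 2, sell 91: 91/323 × $2,653.80 → $747.66
After Purchase 3: 437 on hand, pool $3,679.39 (≈ $8.4197 each)
After Purchase 4: 596 on hand, pool $5,134.24 (≈ $8.6145 each)
After Purchase 5: 647 on hand, pool $5,687.59 (≈ $8.7907 each)
Sale 3, sell 269: 269/647 × $5,687.59 → $2,364.70
Total COGS = $1,539.15 + $747.66 + $2,364.70 = $4,651.51
Ending inventory (cost pool remaining) = $3,322.89

COGS = $4,651.51; ending inventory = $3,322.89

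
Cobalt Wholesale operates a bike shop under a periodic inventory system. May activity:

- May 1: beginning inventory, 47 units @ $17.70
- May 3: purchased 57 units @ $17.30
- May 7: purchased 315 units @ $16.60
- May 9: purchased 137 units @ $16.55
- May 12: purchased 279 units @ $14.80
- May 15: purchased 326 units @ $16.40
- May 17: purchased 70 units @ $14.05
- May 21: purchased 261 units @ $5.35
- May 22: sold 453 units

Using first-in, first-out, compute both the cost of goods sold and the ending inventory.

May 22, 453 sold [FIFO — oldest first]: 47 @ $17.70 + 57 @ $17.30 + 315 @ $16.60 + 34 @ $16.55 = $7,609.70
Ending inventory: 103 @ $16.55 + 279 @ $14.80 + 326 @ $16.40 + 70 @ $14.05 + 261 @ $5.35 = $13,560.10

COGS = $7,609.70; ending inventory = $13,560.10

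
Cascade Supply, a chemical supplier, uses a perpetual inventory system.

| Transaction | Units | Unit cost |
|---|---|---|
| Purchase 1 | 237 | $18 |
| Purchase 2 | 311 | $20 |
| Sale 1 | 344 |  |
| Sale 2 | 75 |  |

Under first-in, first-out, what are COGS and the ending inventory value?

Sale 1 (344) [FIFO — oldest first]: 237 @ $18 + 107 @ $20 = $6,406
Sale 2 (75) [FIFO — oldest first]: 75 @ $20 = $1,500
Total COGS = $6,406 + $1,500 = $7,906
Ending inventory: 129 @ $20 = $2,580
Check: goods available $10,486 = COGS $7,906 + ending $2,580

COGS = $7,906; ending inventory = $2,580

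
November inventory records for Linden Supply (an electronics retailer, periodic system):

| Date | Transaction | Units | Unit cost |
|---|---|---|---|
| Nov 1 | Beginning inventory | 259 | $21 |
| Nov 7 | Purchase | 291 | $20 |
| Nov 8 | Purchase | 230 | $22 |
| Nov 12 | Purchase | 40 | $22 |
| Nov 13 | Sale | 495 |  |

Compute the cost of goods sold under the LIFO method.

COGS = $10,440

Nov 13, 495 sold [LIFO — newest first]: 40 @ $22 + 230 @ $22 + 225 @ $20 = $10,440
Ending inventory: 259 @ $21 + 66 @ $20 = $6,759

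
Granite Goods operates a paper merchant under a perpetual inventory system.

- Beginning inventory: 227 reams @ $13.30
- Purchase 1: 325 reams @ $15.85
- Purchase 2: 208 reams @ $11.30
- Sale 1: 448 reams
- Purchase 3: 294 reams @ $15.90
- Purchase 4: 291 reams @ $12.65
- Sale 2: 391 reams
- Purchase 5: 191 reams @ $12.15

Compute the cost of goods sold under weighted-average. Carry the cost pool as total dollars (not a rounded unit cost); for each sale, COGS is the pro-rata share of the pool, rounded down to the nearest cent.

After Beginning: 227 on hand, pool $3,019.10 (≈ $13.3000 each)
After Purchase 1: 552 on hand, pool $8,170.35 (≈ $14.8014 each)
After Purchase 2: 760 on hand, pool $10,520.75 (≈ $13.8431 each)
Sale 1, sell 448: 448/760 × $10,520.75 → $6,201.70
After Purchase 3: 606 on hand, pool $8,993.65 (≈ $14.8410 each)
After Purchase 4: 897 on hand, pool $12,674.80 (≈ $14.1302 each)
Sale 2, sell 391: 391/897 × $12,674.80 → $5,524.91
After Purchase 5: 697 on hand, pool $9,470.54 (≈ $13.5876 each)
Total COGS = $6,201.70 + $5,524.91 = $11,726.61
Ending inventory (cost pool remaining) = $9,470.54

COGS = $11,726.61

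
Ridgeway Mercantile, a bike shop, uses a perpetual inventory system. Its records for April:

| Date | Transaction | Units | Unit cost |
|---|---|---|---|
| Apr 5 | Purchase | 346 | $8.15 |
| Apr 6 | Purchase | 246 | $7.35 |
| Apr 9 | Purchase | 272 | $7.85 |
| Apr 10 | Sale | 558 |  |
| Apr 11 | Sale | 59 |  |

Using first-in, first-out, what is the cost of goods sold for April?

COGS = $4,824.25

Apr 10, 558 sold [FIFO — oldest first]: 346 @ $8.15 + 212 @ $7.35 = $4,378.10
Apr 11, 59 sold [FIFO — oldest first]: 34 @ $7.35 + 25 @ $7.85 = $446.15
Total COGS = $4,378.10 + $446.15 = $4,824.25
Ending inventory: 247 @ $7.85 = $1,938.95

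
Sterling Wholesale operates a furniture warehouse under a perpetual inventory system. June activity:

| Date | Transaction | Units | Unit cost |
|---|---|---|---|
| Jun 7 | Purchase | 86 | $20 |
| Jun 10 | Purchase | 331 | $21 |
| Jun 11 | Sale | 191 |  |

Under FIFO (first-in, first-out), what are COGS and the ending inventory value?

Jun 11, 191 sold [FIFO — oldest first]: 86 @ $20 + 105 @ $21 = $3,925
Ending inventory: 226 @ $21 = $4,746

COGS = $3,925; ending inventory = $4,746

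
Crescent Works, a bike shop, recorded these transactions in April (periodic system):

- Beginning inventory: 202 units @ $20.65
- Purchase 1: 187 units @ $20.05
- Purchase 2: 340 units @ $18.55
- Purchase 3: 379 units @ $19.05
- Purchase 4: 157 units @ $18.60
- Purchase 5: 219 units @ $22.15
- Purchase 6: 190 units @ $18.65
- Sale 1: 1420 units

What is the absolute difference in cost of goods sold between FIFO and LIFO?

FIFO COGS: 202 @ $20.65 + 187 @ $20.05 + 340 @ $18.55 + 379 @ $19.05 + 157 @ $18.60 + 155 @ $22.15 = $27,801.05
LIFO COGS: 190 @ $18.65 + 219 @ $22.15 + 157 @ $18.60 + 379 @ $19.05 + 340 @ $18.55 + 135 @ $20.05 = $27,548.25
Difference = |$27,801.05 − $27,548.25| = $252.80

$252.80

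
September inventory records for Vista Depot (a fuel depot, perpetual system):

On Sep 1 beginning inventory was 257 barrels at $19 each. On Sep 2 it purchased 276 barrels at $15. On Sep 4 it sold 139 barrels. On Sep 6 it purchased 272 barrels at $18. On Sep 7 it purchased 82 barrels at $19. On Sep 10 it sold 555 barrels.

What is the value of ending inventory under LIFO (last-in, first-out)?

Sep 4, 139 sold [LIFO — newest first]: 139 @ $15 = $2,085
Sep 10, 555 sold [LIFO — newest first]: 82 @ $19 + 272 @ $18 + 137 @ $15 + 64 @ $19 = $9,725
Total COGS = $2,085 + $9,725 = $11,810
Ending inventory: 193 @ $19 = $3,667
Check: goods available $15,477 = COGS $11,810 + ending $3,667

Ending inventory = $3,667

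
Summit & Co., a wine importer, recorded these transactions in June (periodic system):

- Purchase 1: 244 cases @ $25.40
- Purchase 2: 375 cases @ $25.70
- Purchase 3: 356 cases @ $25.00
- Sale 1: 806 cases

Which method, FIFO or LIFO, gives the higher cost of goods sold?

FIFO COGS: 244 @ $25.40 + 375 @ $25.70 + 187 @ $25.00 = $20,510.10
LIFO COGS: 356 @ $25.00 + 375 @ $25.70 + 75 @ $25.40 = $20,442.50

FIFO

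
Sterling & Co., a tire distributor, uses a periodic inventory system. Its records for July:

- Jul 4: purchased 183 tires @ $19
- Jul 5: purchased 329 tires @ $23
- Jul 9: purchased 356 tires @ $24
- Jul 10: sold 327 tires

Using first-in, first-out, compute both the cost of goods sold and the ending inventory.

Jul 10, 327 sold [FIFO — oldest first]: 183 @ $19 + 144 @ $23 = $6,789
Ending inventory: 185 @ $23 + 356 @ $24 = $12,799

COGS = $6,789; ending inventory = $12,799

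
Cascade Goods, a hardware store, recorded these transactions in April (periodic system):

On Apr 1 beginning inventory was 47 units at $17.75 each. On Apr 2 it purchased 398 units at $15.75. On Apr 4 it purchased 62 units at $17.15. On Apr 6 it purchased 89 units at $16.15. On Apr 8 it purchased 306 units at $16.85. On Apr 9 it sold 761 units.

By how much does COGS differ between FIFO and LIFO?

FIFO COGS: 47 @ $17.75 + 398 @ $15.75 + 62 @ $17.15 + 89 @ $16.15 + 165 @ $16.85 = $12,383.65
LIFO COGS: 306 @ $16.85 + 89 @ $16.15 + 62 @ $17.15 + 304 @ $15.75 = $12,444.75
Difference = |$12,383.65 − $12,444.75| = $61.10

$61.10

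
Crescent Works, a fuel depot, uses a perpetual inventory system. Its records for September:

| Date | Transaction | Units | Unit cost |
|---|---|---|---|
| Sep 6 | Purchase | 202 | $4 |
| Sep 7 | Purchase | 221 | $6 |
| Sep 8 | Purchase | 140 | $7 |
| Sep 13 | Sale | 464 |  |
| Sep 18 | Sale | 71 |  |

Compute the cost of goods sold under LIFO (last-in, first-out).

Sep 13, 464 sold [LIFO — newest first]: 140 @ $7 + 221 @ $6 + 103 @ $4 = $2,718
Sep 18, 71 sold [LIFO — newest first]: 71 @ $4 = $284
Total COGS = $2,718 + $284 = $3,002
Ending inventory: 28 @ $4 = $112
Check: goods available $3,114 = COGS $3,002 + ending $112

COGS = $3,002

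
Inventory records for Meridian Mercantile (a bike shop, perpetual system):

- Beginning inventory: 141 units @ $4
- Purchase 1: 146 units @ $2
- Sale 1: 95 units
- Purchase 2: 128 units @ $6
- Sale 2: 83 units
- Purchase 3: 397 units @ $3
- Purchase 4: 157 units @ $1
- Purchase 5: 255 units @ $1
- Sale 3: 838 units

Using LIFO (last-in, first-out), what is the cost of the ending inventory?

Ending inventory = $762

Sale 1 (95) [LIFO — newest first]: 95 @ $2 = $190
Sale 2 (83) [LIFO — newest first]: 83 @ $6 = $498
Sale 3 (838) [LIFO — newest first]: 255 @ $1 + 157 @ $1 + 397 @ $3 + 29 @ $6 = $1,777
Total COGS = $190 + $498 + $1,777 = $2,465
Ending inventory: 141 @ $4 + 51 @ $2 + 16 @ $6 = $762
Check: goods available $3,227 = COGS $2,465 + ending $762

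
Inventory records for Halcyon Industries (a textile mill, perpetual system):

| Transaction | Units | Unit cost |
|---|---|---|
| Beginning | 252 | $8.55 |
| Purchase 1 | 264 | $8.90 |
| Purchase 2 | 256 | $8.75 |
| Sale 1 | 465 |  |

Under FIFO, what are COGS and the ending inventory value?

COGS = $4,050.30; ending inventory = $2,693.90

Sale 1 (465) [FIFO — oldest first]: 252 @ $8.55 + 213 @ $8.90 = $4,050.30
Ending inventory: 51 @ $8.90 + 256 @ $8.75 = $2,693.90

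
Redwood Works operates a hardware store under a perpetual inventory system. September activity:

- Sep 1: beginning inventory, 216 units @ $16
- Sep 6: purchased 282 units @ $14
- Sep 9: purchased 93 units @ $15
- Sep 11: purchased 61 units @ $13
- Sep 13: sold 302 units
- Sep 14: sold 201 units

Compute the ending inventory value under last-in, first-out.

Sep 13, 302 sold [LIFO — newest first]: 61 @ $13 + 93 @ $15 + 148 @ $14 = $4,260
Sep 14, 201 sold [LIFO — newest first]: 134 @ $14 + 67 @ $16 = $2,948
Total COGS = $4,260 + $2,948 = $7,208
Ending inventory: 149 @ $16 = $2,384

Ending inventory = $2,384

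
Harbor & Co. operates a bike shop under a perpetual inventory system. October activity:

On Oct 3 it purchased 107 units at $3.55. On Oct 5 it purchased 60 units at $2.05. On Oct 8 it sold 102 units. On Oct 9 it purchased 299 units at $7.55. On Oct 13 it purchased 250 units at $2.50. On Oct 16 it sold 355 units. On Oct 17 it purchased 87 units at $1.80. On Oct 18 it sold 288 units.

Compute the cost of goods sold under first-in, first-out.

Oct 8, 102 sold [FIFO — oldest first]: 102 @ $3.55 = $362.10
Oct 16, 355 sold [FIFO — oldest first]: 5 @ $3.55 + 60 @ $2.05 + 290 @ $7.55 = $2,330.25
Oct 18, 288 sold [FIFO — oldest first]: 9 @ $7.55 + 250 @ $2.50 + 29 @ $1.80 = $745.15
Total COGS = $362.10 + $2,330.25 + $745.15 = $3,437.50
Ending inventory: 58 @ $1.80 = $104.40
Check: goods available $3,541.90 = COGS $3,437.50 + ending $104.40

COGS = $3,437.50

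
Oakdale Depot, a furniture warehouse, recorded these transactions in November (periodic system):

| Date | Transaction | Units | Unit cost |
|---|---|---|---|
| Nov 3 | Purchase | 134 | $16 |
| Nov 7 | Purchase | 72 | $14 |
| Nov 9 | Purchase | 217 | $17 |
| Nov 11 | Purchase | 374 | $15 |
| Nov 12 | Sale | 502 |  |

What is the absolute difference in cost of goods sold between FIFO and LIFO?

FIFO COGS: 134 @ $16 + 72 @ $14 + 217 @ $17 + 79 @ $15 = $8,026
LIFO COGS: 374 @ $15 + 128 @ $17 = $7,786
Difference = |$8,026 − $7,786| = $240

$240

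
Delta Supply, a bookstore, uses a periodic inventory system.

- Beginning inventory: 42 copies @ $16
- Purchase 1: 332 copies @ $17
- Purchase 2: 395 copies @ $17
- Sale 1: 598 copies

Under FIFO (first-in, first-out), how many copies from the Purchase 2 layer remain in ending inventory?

Sale 1 (598) [FIFO — oldest first]: 42 @ $16 + 332 @ $17 + 224 @ $17 = $10,124
Ending inventory: 171 @ $17 = $2,907
Check: goods available $13,031 = COGS $10,124 + ending $2,907

171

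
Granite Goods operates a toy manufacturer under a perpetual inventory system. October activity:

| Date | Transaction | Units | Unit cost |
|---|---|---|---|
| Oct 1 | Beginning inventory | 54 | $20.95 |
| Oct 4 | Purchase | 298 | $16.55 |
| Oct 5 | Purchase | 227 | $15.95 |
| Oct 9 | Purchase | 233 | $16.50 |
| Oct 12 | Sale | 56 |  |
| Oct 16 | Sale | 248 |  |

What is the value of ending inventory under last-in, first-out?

Ending inventory = $8,551.40

Oct 12, 56 sold [LIFO — newest first]: 56 @ $16.50 = $924.00
Oct 16, 248 sold [LIFO — newest first]: 177 @ $16.50 + 71 @ $15.95 = $4,052.95
Total COGS = $924.00 + $4,052.95 = $4,976.95
Ending inventory: 54 @ $20.95 + 298 @ $16.55 + 156 @ $15.95 = $8,551.40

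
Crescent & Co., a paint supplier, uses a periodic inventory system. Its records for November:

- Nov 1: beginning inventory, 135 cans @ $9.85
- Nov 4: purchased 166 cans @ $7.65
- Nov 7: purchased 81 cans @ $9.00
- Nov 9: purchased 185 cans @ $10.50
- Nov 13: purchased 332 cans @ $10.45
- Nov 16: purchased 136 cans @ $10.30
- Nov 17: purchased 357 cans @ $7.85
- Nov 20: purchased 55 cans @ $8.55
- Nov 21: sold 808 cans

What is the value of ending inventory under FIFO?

Nov 21, 808 sold [FIFO — oldest first]: 135 @ $9.85 + 166 @ $7.65 + 81 @ $9.00 + 185 @ $10.50 + 241 @ $10.45 = $7,789.60
Ending inventory: 91 @ $10.45 + 136 @ $10.30 + 357 @ $7.85 + 55 @ $8.55 = $5,624.45

Ending inventory = $5,624.45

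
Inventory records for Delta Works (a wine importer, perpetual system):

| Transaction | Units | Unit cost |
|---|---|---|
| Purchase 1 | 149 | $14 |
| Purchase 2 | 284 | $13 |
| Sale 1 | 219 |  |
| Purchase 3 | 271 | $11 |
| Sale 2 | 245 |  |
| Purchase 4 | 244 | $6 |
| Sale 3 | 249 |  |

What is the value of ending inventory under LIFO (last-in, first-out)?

Ending inventory = $3,162

Sale 1 (219) [LIFO — newest first]: 219 @ $13 = $2,847
Sale 2 (245) [LIFO — newest first]: 245 @ $11 = $2,695
Sale 3 (249) [LIFO — newest first]: 244 @ $6 + 5 @ $11 = $1,519
Total COGS = $2,847 + $2,695 + $1,519 = $7,061
Ending inventory: 149 @ $14 + 65 @ $13 + 21 @ $11 = $3,162
Check: goods available $10,223 = COGS $7,061 + ending $3,162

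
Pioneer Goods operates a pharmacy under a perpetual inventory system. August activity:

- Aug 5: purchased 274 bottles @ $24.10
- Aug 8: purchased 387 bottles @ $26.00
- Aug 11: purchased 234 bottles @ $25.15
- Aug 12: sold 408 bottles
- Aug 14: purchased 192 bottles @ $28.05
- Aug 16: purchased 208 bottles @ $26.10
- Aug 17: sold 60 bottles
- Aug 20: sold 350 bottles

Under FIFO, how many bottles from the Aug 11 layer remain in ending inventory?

Aug 12, 408 sold [FIFO — oldest first]: 274 @ $24.10 + 134 @ $26.00 = $10,087.40
Aug 17, 60 sold [FIFO — oldest first]: 60 @ $26.00 = $1,560.00
Aug 20, 350 sold [FIFO — oldest first]: 193 @ $26.00 + 157 @ $25.15 = $8,966.55
Total COGS = $10,087.40 + $1,560.00 + $8,966.55 = $20,613.95
Ending inventory: 77 @ $25.15 + 192 @ $28.05 + 208 @ $26.10 = $12,750.95

77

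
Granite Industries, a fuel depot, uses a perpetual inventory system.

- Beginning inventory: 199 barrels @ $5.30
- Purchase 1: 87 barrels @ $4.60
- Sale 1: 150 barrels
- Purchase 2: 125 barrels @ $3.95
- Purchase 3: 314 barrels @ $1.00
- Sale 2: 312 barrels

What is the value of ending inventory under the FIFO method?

Sale 1 (150) [FIFO — oldest first]: 150 @ $5.30 = $795.00
Sale 2 (312) [FIFO — oldest first]: 49 @ $5.30 + 87 @ $4.60 + 125 @ $3.95 + 51 @ $1.00 = $1,204.65
Total COGS = $795.00 + $1,204.65 = $1,999.65
Ending inventory: 263 @ $1.00 = $263.00

Ending inventory = $263.00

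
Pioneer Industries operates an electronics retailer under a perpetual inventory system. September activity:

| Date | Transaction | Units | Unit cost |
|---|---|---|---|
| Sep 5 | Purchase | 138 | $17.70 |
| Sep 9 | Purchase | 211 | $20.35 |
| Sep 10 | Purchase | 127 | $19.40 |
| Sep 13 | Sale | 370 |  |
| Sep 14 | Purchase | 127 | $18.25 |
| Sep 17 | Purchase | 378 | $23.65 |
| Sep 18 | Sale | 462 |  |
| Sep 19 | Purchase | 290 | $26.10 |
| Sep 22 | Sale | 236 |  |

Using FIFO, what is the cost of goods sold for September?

COGS = $22,728.40

Sep 13, 370 sold [FIFO — oldest first]: 138 @ $17.70 + 211 @ $20.35 + 21 @ $19.40 = $7,143.85
Sep 18, 462 sold [FIFO — oldest first]: 106 @ $19.40 + 127 @ $18.25 + 229 @ $23.65 = $9,790.00
Sep 22, 236 sold [FIFO — oldest first]: 149 @ $23.65 + 87 @ $26.10 = $5,794.55
Total COGS = $7,143.85 + $9,790.00 + $5,794.55 = $22,728.40
Ending inventory: 203 @ $26.10 = $5,298.30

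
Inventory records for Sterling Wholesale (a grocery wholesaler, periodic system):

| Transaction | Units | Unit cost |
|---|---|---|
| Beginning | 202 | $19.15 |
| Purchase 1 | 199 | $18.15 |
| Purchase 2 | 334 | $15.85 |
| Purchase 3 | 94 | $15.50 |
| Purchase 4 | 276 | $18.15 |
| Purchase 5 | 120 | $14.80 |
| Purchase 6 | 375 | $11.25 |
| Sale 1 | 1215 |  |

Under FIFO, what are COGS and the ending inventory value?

COGS = $20,868.45; ending inventory = $4,366.75

Sale 1 (1215) [FIFO — oldest first]: 202 @ $19.15 + 199 @ $18.15 + 334 @ $15.85 + 94 @ $15.50 + 276 @ $18.15 + 110 @ $14.80 = $20,868.45
Ending inventory: 10 @ $14.80 + 375 @ $11.25 = $4,366.75
Check: goods available $25,235.20 = COGS $20,868.45 + ending $4,366.75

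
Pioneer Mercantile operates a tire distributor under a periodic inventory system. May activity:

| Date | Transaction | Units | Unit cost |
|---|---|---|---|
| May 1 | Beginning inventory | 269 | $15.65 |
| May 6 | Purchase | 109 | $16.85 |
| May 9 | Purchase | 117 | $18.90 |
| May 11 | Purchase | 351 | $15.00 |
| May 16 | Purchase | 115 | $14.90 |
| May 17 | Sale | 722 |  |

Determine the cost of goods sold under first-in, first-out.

COGS = $11,662.80

May 17, 722 sold [FIFO — oldest first]: 269 @ $15.65 + 109 @ $16.85 + 117 @ $18.90 + 227 @ $15.00 = $11,662.80
Ending inventory: 124 @ $15.00 + 115 @ $14.90 = $3,573.50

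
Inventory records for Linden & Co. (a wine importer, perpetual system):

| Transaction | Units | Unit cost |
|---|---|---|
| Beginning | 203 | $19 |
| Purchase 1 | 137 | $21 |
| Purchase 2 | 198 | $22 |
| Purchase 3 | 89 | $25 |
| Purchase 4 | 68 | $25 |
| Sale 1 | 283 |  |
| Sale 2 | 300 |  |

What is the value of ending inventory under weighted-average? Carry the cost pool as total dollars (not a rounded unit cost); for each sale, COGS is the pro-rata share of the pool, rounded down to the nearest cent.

Ending inventory = $2,419.69

After Beginning: 203 on hand, pool $3,857.00 (≈ $19.0000 each)
After Purchase 1: 340 on hand, pool $6,734.00 (≈ $19.8059 each)
After Purchase 2: 538 on hand, pool $11,090.00 (≈ $20.6134 each)
After Purchase 3: 627 on hand, pool $13,315.00 (≈ $21.2360 each)
After Purchase 4: 695 on hand, pool $15,015.00 (≈ $21.6043 each)
Sale 1, sell 283: 283/695 × $15,015.00 → $6,114.02
Sale 2, sell 300: 300/412 × $8,900.98 → $6,481.29
Total COGS = $6,114.02 + $6,481.29 = $12,595.31
Ending inventory (cost pool remaining) = $2,419.69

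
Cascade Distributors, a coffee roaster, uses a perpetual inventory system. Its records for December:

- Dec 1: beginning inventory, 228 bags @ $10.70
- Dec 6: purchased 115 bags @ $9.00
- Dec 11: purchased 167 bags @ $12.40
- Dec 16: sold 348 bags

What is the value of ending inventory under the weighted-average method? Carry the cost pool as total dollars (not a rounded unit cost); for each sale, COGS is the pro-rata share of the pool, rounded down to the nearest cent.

Ending inventory = $1,761.48

After Dec 1: 228 on hand, pool $2,439.60 (≈ $10.7000 each)
After Dec 6: 343 on hand, pool $3,474.60 (≈ $10.1300 each)
After Dec 11: 510 on hand, pool $5,545.40 (≈ $10.8733 each)
Dec 16, sell 348: 348/510 × $5,545.40 → $3,783.92
Ending inventory (cost pool remaining) = $1,761.48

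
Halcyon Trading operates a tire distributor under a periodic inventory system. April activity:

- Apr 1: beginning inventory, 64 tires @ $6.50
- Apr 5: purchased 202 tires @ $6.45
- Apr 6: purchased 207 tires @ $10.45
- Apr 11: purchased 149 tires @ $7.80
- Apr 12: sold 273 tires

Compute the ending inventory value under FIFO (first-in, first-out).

Ending inventory = $3,252.20

Apr 12, 273 sold [FIFO — oldest first]: 64 @ $6.50 + 202 @ $6.45 + 7 @ $10.45 = $1,792.05
Ending inventory: 200 @ $10.45 + 149 @ $7.80 = $3,252.20
Check: goods available $5,044.25 = COGS $1,792.05 + ending $3,252.20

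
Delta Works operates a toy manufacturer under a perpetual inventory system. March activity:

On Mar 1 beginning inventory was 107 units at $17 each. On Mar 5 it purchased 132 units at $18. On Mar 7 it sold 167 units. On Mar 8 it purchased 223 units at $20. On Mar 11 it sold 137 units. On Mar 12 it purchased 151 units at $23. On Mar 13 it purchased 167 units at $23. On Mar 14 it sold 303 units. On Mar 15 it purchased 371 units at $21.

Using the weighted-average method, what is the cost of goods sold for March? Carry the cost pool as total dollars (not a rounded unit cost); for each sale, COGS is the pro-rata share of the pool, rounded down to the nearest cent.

After Mar 1: 107 on hand, pool $1,819.00 (≈ $17.0000 each)
After Mar 5: 239 on hand, pool $4,195.00 (≈ $17.5523 each)
Mar 7, sell 167: 167/239 × $4,195.00 → $2,931.23
After Mar 8: 295 on hand, pool $5,723.77 (≈ $19.4026 each)
Mar 11, sell 137: 137/295 × $5,723.77 → $2,658.15
After Mar 12: 309 on hand, pool $6,538.62 (≈ $21.1606 each)
After Mar 13: 476 on hand, pool $10,379.62 (≈ $21.8059 each)
Mar 14, sell 303: 303/476 × $10,379.62 → $6,607.19
After Mar 15: 544 on hand, pool $11,563.43 (≈ $21.2563 each)
Total COGS = $2,931.23 + $2,658.15 + $6,607.19 = $12,196.57
Ending inventory (cost pool remaining) = $11,563.43

COGS = $12,196.57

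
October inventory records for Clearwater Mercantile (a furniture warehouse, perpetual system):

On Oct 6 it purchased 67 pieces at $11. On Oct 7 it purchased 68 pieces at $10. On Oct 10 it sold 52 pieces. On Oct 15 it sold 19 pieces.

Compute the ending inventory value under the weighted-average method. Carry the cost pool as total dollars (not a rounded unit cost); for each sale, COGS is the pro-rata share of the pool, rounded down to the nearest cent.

Ending inventory = $671.77

After Oct 6: 67 on hand, pool $737.00 (≈ $11.0000 each)
After Oct 7: 135 on hand, pool $1,417.00 (≈ $10.4963 each)
Oct 10, sell 52: 52/135 × $1,417.00 → $545.80
Oct 15, sell 19: 19/83 × $871.20 → $199.43
Total COGS = $545.80 + $199.43 = $745.23
Ending inventory (cost pool remaining) = $671.77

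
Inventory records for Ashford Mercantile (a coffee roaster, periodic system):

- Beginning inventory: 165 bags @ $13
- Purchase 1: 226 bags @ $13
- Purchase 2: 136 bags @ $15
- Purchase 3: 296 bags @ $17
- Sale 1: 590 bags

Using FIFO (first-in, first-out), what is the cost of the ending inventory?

Sale 1 (590) [FIFO — oldest first]: 165 @ $13 + 226 @ $13 + 136 @ $15 + 63 @ $17 = $8,194
Ending inventory: 233 @ $17 = $3,961

Ending inventory = $3,961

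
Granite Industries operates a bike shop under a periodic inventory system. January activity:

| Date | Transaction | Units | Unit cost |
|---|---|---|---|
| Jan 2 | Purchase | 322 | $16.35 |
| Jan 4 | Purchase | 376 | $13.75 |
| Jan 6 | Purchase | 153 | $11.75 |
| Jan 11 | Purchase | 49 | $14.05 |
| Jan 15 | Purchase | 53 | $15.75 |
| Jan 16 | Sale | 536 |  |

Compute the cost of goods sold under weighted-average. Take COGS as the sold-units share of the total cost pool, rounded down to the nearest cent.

Jan 16, sell 536: 536/953 × $13,755.65 → $7,736.65
Ending inventory (cost pool remaining) = $6,019.00
Check: goods available $13,755.65 = COGS $7,736.65 + ending $6,019.00

COGS = $7,736.65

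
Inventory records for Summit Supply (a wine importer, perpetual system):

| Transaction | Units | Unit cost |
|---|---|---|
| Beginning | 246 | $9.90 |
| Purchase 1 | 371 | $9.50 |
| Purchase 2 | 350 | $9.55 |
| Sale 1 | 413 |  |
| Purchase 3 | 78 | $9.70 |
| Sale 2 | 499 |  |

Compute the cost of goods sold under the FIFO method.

Sale 1 (413) [FIFO — oldest first]: 246 @ $9.90 + 167 @ $9.50 = $4,021.90
Sale 2 (499) [FIFO — oldest first]: 204 @ $9.50 + 295 @ $9.55 = $4,755.25
Total COGS = $4,021.90 + $4,755.25 = $8,777.15
Ending inventory: 55 @ $9.55 + 78 @ $9.70 = $1,281.85

COGS = $8,777.15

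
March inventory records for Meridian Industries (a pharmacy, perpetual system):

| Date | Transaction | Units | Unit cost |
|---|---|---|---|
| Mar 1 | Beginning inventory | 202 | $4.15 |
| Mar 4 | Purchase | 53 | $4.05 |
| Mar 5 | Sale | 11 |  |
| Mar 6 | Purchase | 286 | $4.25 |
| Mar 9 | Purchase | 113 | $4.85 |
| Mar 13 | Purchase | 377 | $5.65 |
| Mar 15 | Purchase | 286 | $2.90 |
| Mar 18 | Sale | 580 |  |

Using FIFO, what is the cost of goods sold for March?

Mar 5, 11 sold [FIFO — oldest first]: 11 @ $4.15 = $45.65
Mar 18, 580 sold [FIFO — oldest first]: 191 @ $4.15 + 53 @ $4.05 + 286 @ $4.25 + 50 @ $4.85 = $2,465.30
Total COGS = $45.65 + $2,465.30 = $2,510.95
Ending inventory: 63 @ $4.85 + 377 @ $5.65 + 286 @ $2.90 = $3,265.00
Check: goods available $5,775.95 = COGS $2,510.95 + ending $3,265.00

COGS = $2,510.95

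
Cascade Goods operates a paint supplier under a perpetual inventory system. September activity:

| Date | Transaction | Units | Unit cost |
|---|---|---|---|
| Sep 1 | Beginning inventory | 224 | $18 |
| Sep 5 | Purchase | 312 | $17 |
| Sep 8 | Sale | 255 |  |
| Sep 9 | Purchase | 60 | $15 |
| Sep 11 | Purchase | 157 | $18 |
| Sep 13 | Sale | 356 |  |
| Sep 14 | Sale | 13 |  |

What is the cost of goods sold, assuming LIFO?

Sep 8, 255 sold [LIFO — newest first]: 255 @ $17 = $4,335
Sep 13, 356 sold [LIFO — newest first]: 157 @ $18 + 60 @ $15 + 57 @ $17 + 82 @ $18 = $6,171
Sep 14, 13 sold [LIFO — newest first]: 13 @ $18 = $234
Total COGS = $4,335 + $6,171 + $234 = $10,740
Ending inventory: 129 @ $18 = $2,322

COGS = $10,740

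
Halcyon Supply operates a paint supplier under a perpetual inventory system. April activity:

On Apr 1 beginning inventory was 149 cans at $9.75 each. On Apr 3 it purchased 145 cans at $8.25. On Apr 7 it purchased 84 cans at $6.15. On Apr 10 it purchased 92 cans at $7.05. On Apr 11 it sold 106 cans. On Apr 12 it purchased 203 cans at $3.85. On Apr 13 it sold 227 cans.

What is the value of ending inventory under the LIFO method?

Ending inventory = $2,931.90

Apr 11, 106 sold [LIFO — newest first]: 92 @ $7.05 + 14 @ $6.15 = $734.70
Apr 13, 227 sold [LIFO — newest first]: 203 @ $3.85 + 24 @ $6.15 = $929.15
Total COGS = $734.70 + $929.15 = $1,663.85
Ending inventory: 149 @ $9.75 + 145 @ $8.25 + 46 @ $6.15 = $2,931.90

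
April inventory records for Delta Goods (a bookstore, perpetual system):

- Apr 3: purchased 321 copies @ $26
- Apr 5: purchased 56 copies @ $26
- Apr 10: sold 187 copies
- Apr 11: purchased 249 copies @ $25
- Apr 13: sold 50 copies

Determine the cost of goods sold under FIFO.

COGS = $6,162

Apr 10, 187 sold [FIFO — oldest first]: 187 @ $26 = $4,862
Apr 13, 50 sold [FIFO — oldest first]: 50 @ $26 = $1,300
Total COGS = $4,862 + $1,300 = $6,162
Ending inventory: 84 @ $26 + 56 @ $26 + 249 @ $25 = $9,865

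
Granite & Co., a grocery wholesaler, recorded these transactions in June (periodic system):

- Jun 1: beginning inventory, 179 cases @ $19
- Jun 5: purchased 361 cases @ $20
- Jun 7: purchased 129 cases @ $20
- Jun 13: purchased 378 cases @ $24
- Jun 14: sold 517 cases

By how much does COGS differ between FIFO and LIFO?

FIFO COGS: 179 @ $19 + 338 @ $20 = $10,161
LIFO COGS: 378 @ $24 + 129 @ $20 + 10 @ $20 = $11,852
Difference = |$10,161 − $11,852| = $1,691

$1,691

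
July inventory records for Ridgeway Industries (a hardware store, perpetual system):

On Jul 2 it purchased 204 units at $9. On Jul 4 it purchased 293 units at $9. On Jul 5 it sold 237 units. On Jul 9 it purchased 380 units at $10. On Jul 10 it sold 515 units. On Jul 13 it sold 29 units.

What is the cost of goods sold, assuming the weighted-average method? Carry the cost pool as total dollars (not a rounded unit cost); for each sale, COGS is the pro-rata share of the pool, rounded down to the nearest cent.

COGS = $7,351.99

After Jul 2: 204 on hand, pool $1,836.00 (≈ $9.0000 each)
After Jul 4: 497 on hand, pool $4,473.00 (≈ $9.0000 each)
Jul 5, sell 237: 237/497 × $4,473.00 → $2,133.00
After Jul 9: 640 on hand, pool $6,140.00 (≈ $9.5938 each)
Jul 10, sell 515: 515/640 × $6,140.00 → $4,940.78
Jul 13, sell 29: 29/125 × $1,199.22 → $278.21
Total COGS = $2,133.00 + $4,940.78 + $278.21 = $7,351.99
Ending inventory (cost pool remaining) = $921.01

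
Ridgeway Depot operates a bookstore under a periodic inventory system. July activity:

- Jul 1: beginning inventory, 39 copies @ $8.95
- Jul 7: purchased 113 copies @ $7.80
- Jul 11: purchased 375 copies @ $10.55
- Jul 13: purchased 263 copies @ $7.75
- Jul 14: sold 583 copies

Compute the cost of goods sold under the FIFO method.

Jul 14, 583 sold [FIFO — oldest first]: 39 @ $8.95 + 113 @ $7.80 + 375 @ $10.55 + 56 @ $7.75 = $5,620.70
Ending inventory: 207 @ $7.75 = $1,604.25

COGS = $5,620.70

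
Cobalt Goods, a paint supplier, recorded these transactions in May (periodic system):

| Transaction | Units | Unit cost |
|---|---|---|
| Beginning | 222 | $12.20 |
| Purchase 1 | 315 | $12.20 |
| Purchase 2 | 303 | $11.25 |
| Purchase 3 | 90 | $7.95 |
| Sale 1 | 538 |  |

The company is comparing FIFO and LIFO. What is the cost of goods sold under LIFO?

COGS = $5,893.25

FIFO COGS: 222 @ $12.20 + 315 @ $12.20 + 1 @ $11.25 = $6,562.65
LIFO COGS: 90 @ $7.95 + 303 @ $11.25 + 145 @ $12.20 = $5,893.25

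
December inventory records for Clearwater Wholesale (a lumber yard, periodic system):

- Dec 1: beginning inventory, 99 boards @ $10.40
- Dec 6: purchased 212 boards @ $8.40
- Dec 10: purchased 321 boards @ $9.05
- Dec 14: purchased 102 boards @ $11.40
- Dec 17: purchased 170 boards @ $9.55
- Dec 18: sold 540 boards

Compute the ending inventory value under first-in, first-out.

Dec 18, 540 sold [FIFO — oldest first]: 99 @ $10.40 + 212 @ $8.40 + 229 @ $9.05 = $4,882.85
Ending inventory: 92 @ $9.05 + 102 @ $11.40 + 170 @ $9.55 = $3,618.90

Ending inventory = $3,618.90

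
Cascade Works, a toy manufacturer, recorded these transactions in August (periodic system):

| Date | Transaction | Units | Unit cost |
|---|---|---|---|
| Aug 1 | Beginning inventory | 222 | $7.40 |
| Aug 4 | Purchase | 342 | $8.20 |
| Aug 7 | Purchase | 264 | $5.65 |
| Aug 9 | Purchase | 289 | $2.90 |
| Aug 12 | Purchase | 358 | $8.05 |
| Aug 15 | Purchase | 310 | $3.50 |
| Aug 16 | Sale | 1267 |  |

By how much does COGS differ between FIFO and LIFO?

$1,310.60

FIFO COGS: 222 @ $7.40 + 342 @ $8.20 + 264 @ $5.65 + 289 @ $2.90 + 150 @ $8.05 = $7,984.40
LIFO COGS: 310 @ $3.50 + 358 @ $8.05 + 289 @ $2.90 + 264 @ $5.65 + 46 @ $8.20 = $6,673.80
Difference = |$7,984.40 − $6,673.80| = $1,310.60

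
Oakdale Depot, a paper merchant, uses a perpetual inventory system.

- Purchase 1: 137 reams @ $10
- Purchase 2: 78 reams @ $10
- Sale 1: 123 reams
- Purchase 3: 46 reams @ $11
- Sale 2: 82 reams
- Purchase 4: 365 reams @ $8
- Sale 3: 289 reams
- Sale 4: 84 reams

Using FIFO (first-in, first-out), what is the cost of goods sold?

COGS = $5,192

Sale 1 (123) [FIFO — oldest first]: 123 @ $10 = $1,230
Sale 2 (82) [FIFO — oldest first]: 14 @ $10 + 68 @ $10 = $820
Sale 3 (289) [FIFO — oldest first]: 10 @ $10 + 46 @ $11 + 233 @ $8 = $2,470
Sale 4 (84) [FIFO — oldest first]: 84 @ $8 = $672
Total COGS = $1,230 + $820 + $2,470 + $672 = $5,192
Ending inventory: 48 @ $8 = $384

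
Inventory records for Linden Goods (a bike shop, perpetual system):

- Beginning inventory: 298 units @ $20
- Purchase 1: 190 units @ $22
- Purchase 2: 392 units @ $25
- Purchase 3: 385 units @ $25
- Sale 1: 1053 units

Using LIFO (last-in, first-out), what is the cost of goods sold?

COGS = $25,325

Sale 1 (1053) [LIFO — newest first]: 385 @ $25 + 392 @ $25 + 190 @ $22 + 86 @ $20 = $25,325
Ending inventory: 212 @ $20 = $4,240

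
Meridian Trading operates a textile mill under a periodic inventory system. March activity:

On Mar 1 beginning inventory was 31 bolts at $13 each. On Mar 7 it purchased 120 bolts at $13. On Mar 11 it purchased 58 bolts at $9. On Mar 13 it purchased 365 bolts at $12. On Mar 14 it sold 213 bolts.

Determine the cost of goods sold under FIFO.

Mar 14, 213 sold [FIFO — oldest first]: 31 @ $13 + 120 @ $13 + 58 @ $9 + 4 @ $12 = $2,533
Ending inventory: 361 @ $12 = $4,332

COGS = $2,533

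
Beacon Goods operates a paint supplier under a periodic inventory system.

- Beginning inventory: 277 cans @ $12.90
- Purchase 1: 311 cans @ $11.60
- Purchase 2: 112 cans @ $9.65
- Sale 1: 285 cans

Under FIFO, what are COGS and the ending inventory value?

Sale 1 (285) [FIFO — oldest first]: 277 @ $12.90 + 8 @ $11.60 = $3,666.10
Ending inventory: 303 @ $11.60 + 112 @ $9.65 = $4,595.60

COGS = $3,666.10; ending inventory = $4,595.60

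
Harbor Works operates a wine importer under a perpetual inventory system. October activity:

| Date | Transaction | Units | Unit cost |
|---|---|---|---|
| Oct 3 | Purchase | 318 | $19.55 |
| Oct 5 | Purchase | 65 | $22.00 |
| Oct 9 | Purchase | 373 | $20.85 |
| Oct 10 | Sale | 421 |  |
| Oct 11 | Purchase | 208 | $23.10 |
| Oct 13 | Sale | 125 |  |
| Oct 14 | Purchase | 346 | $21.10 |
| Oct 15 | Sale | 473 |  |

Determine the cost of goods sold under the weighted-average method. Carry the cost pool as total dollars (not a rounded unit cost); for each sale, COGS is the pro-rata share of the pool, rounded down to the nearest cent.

After Oct 3: 318 on hand, pool $6,216.90 (≈ $19.5500 each)
After Oct 5: 383 on hand, pool $7,646.90 (≈ $19.9658 each)
After Oct 9: 756 on hand, pool $15,423.95 (≈ $20.4021 each)
Oct 10, sell 421: 421/756 × $15,423.95 → $8,589.26
After Oct 11: 543 on hand, pool $11,639.49 (≈ $21.4355 each)
Oct 13, sell 125: 125/543 × $11,639.49 → $2,679.44
After Oct 14: 764 on hand, pool $16,260.65 (≈ $21.2836 each)
Oct 15, sell 473: 473/764 × $16,260.65 → $10,067.13
Total COGS = $8,589.26 + $2,679.44 + $10,067.13 = $21,335.83
Ending inventory (cost pool remaining) = $6,193.52

COGS = $21,335.83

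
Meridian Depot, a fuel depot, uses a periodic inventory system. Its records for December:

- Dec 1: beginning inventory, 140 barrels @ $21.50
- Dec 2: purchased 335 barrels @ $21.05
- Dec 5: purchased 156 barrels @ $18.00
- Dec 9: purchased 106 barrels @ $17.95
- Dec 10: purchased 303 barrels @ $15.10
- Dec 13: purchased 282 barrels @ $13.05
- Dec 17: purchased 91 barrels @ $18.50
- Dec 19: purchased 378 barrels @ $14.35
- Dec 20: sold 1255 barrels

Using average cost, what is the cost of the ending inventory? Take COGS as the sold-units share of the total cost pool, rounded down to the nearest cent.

Ending inventory = $9,018.83

Dec 20, sell 1255: 1255/1791 × $30,135.65 → $21,116.82
Ending inventory (cost pool remaining) = $9,018.83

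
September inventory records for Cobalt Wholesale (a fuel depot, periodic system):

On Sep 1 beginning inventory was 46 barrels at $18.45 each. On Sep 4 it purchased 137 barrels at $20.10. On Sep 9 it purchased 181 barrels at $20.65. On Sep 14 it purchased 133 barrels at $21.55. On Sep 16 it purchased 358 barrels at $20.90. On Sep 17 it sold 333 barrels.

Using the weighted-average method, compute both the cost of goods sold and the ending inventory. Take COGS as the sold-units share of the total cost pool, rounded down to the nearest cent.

COGS = $6,889.16; ending inventory = $10,799.24

Sep 17, sell 333: 333/855 × $17,688.40 → $6,889.16
Ending inventory (cost pool remaining) = $10,799.24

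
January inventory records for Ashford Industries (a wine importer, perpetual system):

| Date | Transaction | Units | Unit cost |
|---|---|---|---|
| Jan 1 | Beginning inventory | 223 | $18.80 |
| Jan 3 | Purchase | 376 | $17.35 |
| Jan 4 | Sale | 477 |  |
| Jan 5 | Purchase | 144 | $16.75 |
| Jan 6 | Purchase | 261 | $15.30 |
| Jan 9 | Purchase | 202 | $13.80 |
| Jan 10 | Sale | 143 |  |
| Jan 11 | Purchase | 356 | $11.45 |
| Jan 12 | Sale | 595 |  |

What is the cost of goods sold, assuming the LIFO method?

Jan 4, 477 sold [LIFO — newest first]: 376 @ $17.35 + 101 @ $18.80 = $8,422.40
Jan 10, 143 sold [LIFO — newest first]: 143 @ $13.80 = $1,973.40
Jan 12, 595 sold [LIFO — newest first]: 356 @ $11.45 + 59 @ $13.80 + 180 @ $15.30 = $7,644.40
Total COGS = $8,422.40 + $1,973.40 + $7,644.40 = $18,040.20
Ending inventory: 122 @ $18.80 + 144 @ $16.75 + 81 @ $15.30 = $5,944.90
Check: goods available $23,985.10 = COGS $18,040.20 + ending $5,944.90

COGS = $18,040.20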